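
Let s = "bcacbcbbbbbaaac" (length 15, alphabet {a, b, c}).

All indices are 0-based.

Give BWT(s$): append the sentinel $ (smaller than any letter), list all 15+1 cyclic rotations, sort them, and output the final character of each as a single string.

rank  rotation          last
    0  $bcacbcbbbbbaaac  c
    1  aaac$bcacbcbbbbb  b
    2  aac$bcacbcbbbbba  a
    3  ac$bcacbcbbbbbaa  a
    4  acbcbbbbbaaac$bc  c
    5  baaac$bcacbcbbbb  b
    6  bbaaac$bcacbcbbb  b
    7  bbbaaac$bcacbcbb  b
    8  bbbbaaac$bcacbcb  b
    9  bbbbbaaac$bcacbc  c
   10  bcacbcbbbbbaaac$  $
   11  bcbbbbbaaac$bcac  c
   12  c$bcacbcbbbbbaaa  a
   13  cacbcbbbbbaaac$b  b
   14  cbbbbbaaac$bcacb  b
   15  cbcbbbbbaaac$bca  a

cbaacbbbbc$cabba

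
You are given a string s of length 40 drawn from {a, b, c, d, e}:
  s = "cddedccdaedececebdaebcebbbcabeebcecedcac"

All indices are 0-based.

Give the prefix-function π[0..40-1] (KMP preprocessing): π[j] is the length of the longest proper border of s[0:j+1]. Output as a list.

[0, 0, 0, 0, 0, 1, 1, 2, 0, 0, 0, 0, 1, 0, 1, 0, 0, 0, 0, 0, 0, 1, 0, 0, 0, 0, 1, 0, 0, 0, 0, 0, 1, 0, 1, 0, 0, 1, 0, 1]

π[0] = 0
j=1 s[j]='d': π[1]=0 (border '')
j=2 s[j]='d': π[2]=0 (border '')
j=3 s[j]='e': π[3]=0 (border '')
j=4 s[j]='d': π[4]=0 (border '')
j=5 s[j]='c': π[5]=1 (border 'c')
j=6 s[j]='c': k: 1→0; π[6]=1 (border 'c')
j=7 s[j]='d': π[7]=2 (border 'cd')
j=8 s[j]='a': k: 2→0; π[8]=0 (border '')
j=9 s[j]='e': π[9]=0 (border '')
j=10 s[j]='d': π[10]=0 (border '')
j=11 s[j]='e': π[11]=0 (border '')
j=12 s[j]='c': π[12]=1 (border 'c')
j=13 s[j]='e': k: 1→0; π[13]=0 (border '')
j=14 s[j]='c': π[14]=1 (border 'c')
j=15 s[j]='e': k: 1→0; π[15]=0 (border '')
j=16 s[j]='b': π[16]=0 (border '')
j=17 s[j]='d': π[17]=0 (border '')
j=18 s[j]='a': π[18]=0 (border '')
j=19 s[j]='e': π[19]=0 (border '')
j=20 s[j]='b': π[20]=0 (border '')
j=21 s[j]='c': π[21]=1 (border 'c')
j=22 s[j]='e': k: 1→0; π[22]=0 (border '')
j=23 s[j]='b': π[23]=0 (border '')
j=24 s[j]='b': π[24]=0 (border '')
j=25 s[j]='b': π[25]=0 (border '')
j=26 s[j]='c': π[26]=1 (border 'c')
j=27 s[j]='a': k: 1→0; π[27]=0 (border '')
j=28 s[j]='b': π[28]=0 (border '')
j=29 s[j]='e': π[29]=0 (border '')
j=30 s[j]='e': π[30]=0 (border '')
j=31 s[j]='b': π[31]=0 (border '')
j=32 s[j]='c': π[32]=1 (border 'c')
j=33 s[j]='e': k: 1→0; π[33]=0 (border '')
j=34 s[j]='c': π[34]=1 (border 'c')
j=35 s[j]='e': k: 1→0; π[35]=0 (border '')
j=36 s[j]='d': π[36]=0 (border '')
j=37 s[j]='c': π[37]=1 (border 'c')
j=38 s[j]='a': k: 1→0; π[38]=0 (border '')
j=39 s[j]='c': π[39]=1 (border 'c')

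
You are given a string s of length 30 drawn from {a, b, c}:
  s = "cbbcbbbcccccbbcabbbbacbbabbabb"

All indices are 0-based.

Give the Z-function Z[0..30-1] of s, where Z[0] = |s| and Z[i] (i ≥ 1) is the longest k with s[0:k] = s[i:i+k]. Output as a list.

[30, 0, 0, 3, 0, 0, 0, 1, 1, 1, 1, 4, 0, 0, 1, 0, 0, 0, 0, 0, 0, 3, 0, 0, 0, 0, 0, 0, 0, 0]

Z[0]=30
i=1: i≥r, start 0; Z[1]=0
i=2: i≥r, start 0; Z[2]=0
i=3: i≥r, start 0; Z[3]=3 grow→box=[3,6)
i=4: min(r-i=2, Z[1]=0)=0; Z[4]=0
i=5: min(r-i=1, Z[2]=0)=0; Z[5]=0
i=6: i≥r, start 0; Z[6]=0
i=7: i≥r, start 0; Z[7]=1 grow→box=[7,8)
i=8: i≥r, start 0; Z[8]=1 grow→box=[8,9)
i=9: i≥r, start 0; Z[9]=1 grow→box=[9,10)
i=10: i≥r, start 0; Z[10]=1 grow→box=[10,11)
i=11: i≥r, start 0; Z[11]=4 grow→box=[11,15)
i=12: min(r-i=3, Z[1]=0)=0; Z[12]=0
i=13: min(r-i=2, Z[2]=0)=0; Z[13]=0
i=14: min(r-i=1, Z[3]=3)=1; Z[14]=1
i=15: i≥r, start 0; Z[15]=0
i=16: i≥r, start 0; Z[16]=0
i=17: i≥r, start 0; Z[17]=0
i=18: i≥r, start 0; Z[18]=0
i=19: i≥r, start 0; Z[19]=0
i=20: i≥r, start 0; Z[20]=0
i=21: i≥r, start 0; Z[21]=3 grow→box=[21,24)
i=22: min(r-i=2, Z[1]=0)=0; Z[22]=0
i=23: min(r-i=1, Z[2]=0)=0; Z[23]=0
i=24: i≥r, start 0; Z[24]=0
i=25: i≥r, start 0; Z[25]=0
i=26: i≥r, start 0; Z[26]=0
i=27: i≥r, start 0; Z[27]=0
i=28: i≥r, start 0; Z[28]=0
i=29: i≥r, start 0; Z[29]=0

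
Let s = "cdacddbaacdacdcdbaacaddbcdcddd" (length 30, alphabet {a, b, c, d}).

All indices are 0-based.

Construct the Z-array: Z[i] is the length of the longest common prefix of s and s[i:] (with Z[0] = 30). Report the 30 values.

Z[0]=30
i=1: i≥r, start 0; Z[1]=0
i=2: i≥r, start 0; Z[2]=0
i=3: i≥r, start 0; Z[3]=2 extend→box=[3,5)
i=4: min(r-i=1, Z[1]=0)=0; Z[4]=0
i=5: i≥r, start 0; Z[5]=0
i=6: i≥r, start 0; Z[6]=0
i=7: i≥r, start 0; Z[7]=0
i=8: i≥r, start 0; Z[8]=0
i=9: i≥r, start 0; Z[9]=5 extend→box=[9,14)
i=10: min(r-i=4, Z[1]=0)=0; Z[10]=0
i=11: min(r-i=3, Z[2]=0)=0; Z[11]=0
i=12: min(r-i=2, Z[3]=2)=2; Z[12]=2
i=13: min(r-i=1, Z[4]=0)=0; Z[13]=0
i=14: i≥r, start 0; Z[14]=2 extend→box=[14,16)
i=15: min(r-i=1, Z[1]=0)=0; Z[15]=0
i=16: i≥r, start 0; Z[16]=0
i=17: i≥r, start 0; Z[17]=0
i=18: i≥r, start 0; Z[18]=0
i=19: i≥r, start 0; Z[19]=1 extend→box=[19,20)
i=20: i≥r, start 0; Z[20]=0
i=21: i≥r, start 0; Z[21]=0
i=22: i≥r, start 0; Z[22]=0
i=23: i≥r, start 0; Z[23]=0
i=24: i≥r, start 0; Z[24]=2 extend→box=[24,26)
i=25: min(r-i=1, Z[1]=0)=0; Z[25]=0
i=26: i≥r, start 0; Z[26]=2 extend→box=[26,28)
i=27: min(r-i=1, Z[1]=0)=0; Z[27]=0
i=28: i≥r, start 0; Z[28]=0
i=29: i≥r, start 0; Z[29]=0

[30, 0, 0, 2, 0, 0, 0, 0, 0, 5, 0, 0, 2, 0, 2, 0, 0, 0, 0, 1, 0, 0, 0, 0, 2, 0, 2, 0, 0, 0]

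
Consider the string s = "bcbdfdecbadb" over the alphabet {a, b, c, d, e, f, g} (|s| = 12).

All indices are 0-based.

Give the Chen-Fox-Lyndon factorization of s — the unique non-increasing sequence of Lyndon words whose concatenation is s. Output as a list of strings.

["bcbdfdec", "b", "adb"]

emit factor 1: 'bcbdfdec' (i=0, period=8)
emit factor 2: 'b' (i=8, period=1)
emit factor 3: 'adb' (i=9, period=3)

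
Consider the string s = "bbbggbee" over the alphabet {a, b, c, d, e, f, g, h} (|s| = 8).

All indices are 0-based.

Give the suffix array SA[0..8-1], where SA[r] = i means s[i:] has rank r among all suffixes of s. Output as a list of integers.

[0, 1, 5, 2, 7, 6, 4, 3]

rank→(start, suffix):
  0 → (0, 'bbbggbee')
  1 → (1, 'bbggbee')
  2 → (5, 'bee')
  3 → (2, 'bggbee')
  4 → (7, 'e')
  5 → (6, 'ee')
  6 → (4, 'gbee')
  7 → (3, 'ggbee')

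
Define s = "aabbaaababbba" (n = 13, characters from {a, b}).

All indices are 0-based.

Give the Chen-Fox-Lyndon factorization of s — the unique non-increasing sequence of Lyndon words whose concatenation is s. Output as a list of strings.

["aabb", "aaababbb", "a"]

emit factor 1: 'aabb' (i=0, period=4)
emit factor 2: 'aaababbb' (i=4, period=8)
emit factor 3: 'a' (i=12, period=1)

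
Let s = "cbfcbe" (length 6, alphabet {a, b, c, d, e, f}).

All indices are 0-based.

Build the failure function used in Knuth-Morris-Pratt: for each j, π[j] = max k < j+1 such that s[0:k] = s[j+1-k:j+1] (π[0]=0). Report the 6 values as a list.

[0, 0, 0, 1, 2, 0]

π[0] = 0
j=1 s[j]='b': π[1]=0 (border '')
j=2 s[j]='f': π[2]=0 (border '')
j=3 s[j]='c': π[3]=1 (border 'c')
j=4 s[j]='b': π[4]=2 (border 'cb')
j=5 s[j]='e': k: 2→0; π[5]=0 (border '')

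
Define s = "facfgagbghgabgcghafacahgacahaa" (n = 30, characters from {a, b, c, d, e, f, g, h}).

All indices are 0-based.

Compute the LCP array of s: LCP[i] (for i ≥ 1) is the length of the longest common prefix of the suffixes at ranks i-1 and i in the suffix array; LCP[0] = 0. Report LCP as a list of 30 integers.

sorted suffixes:
  #0 SA[0]=29  'a'
  #1 SA[1]=28  'aa'
  #2 SA[2]=11  'abgcghafacahgacahaa'
  #3 SA[3]=24  'acahaa'
  #4 SA[4]=19  'acahgacahaa'
  #5 SA[5]=1  'acfgagbghgabgcghafacahgacahaa'
  #6 SA[6]=17  'afacahgacahaa'
  #7 SA[7]=5  'agbghgabgcghafacahgacahaa'
  #8 SA[8]=26  'ahaa'
  #9 SA[9]=21  'ahgacahaa'
  #10 SA[10]=12  'bgcghafacahgacahaa'
  #11 SA[11]=7  'bghgabgcghafacahgacahaa'
  #12 SA[12]=25  'cahaa'
  #13 SA[13]=20  'cahgacahaa'
  #14 SA[14]=2  'cfgagbghgabgcghafacahgacahaa'
  #15 SA[15]=14  'cghafacahgacahaa'
  #16 SA[16]=18  'facahgacahaa'
  #17 SA[17]=0  'facfgagbghgabgcghafacahgacahaa'
  #18 SA[18]=3  'fgagbghgabgcghafacahgacahaa'
  #19 SA[19]=10  'gabgcghafacahgacahaa'
  #20 SA[20]=23  'gacahaa'
  #21 SA[21]=4  'gagbghgabgcghafacahgacahaa'
  #22 SA[22]=6  'gbghgabgcghafacahgacahaa'
  #23 SA[23]=13  'gcghafacahgacahaa'
  #24 SA[24]=15  'ghafacahgacahaa'
  #25 SA[25]=8  'ghgabgcghafacahgacahaa'
  #26 SA[26]=27  'haa'
  #27 SA[27]=16  'hafacahgacahaa'
  #28 SA[28]=9  'hgabgcghafacahgacahaa'
  #29 SA[29]=22  'hgacahaa'

SA = [29, 28, 11, 24, 19, 1, 17, 5, 26, 21, 12, 7, 25, 20, 2, 14, 18, 0, 3, 10, 23, 4, 6, 13, 15, 8, 27, 16, 9, 22]
[i] adj suffixes → lcp
  [1] 29/28 → 1 ('a')
  [2] 28/11 → 1 ('a')
  [3] 11/24 → 1 ('a')
  [4] 24/19 → 4 ('acah')
  [5] 19/1 → 2 ('ac')
  [6] 1/17 → 1 ('a')
  [7] 17/5 → 1 ('a')
  [8] 5/26 → 1 ('a')
  [9] 26/21 → 2 ('ah')
  [10] 21/12 → 0 ('')
  [11] 12/7 → 2 ('bg')
  [12] 7/25 → 0 ('')
  [13] 25/20 → 3 ('cah')
  [14] 20/2 → 1 ('c')
  [15] 2/14 → 1 ('c')
  [16] 14/18 → 0 ('')
  [17] 18/0 → 3 ('fac')
  [18] 0/3 → 1 ('f')
  [19] 3/10 → 0 ('')
  [20] 10/23 → 2 ('ga')
  [21] 23/4 → 2 ('ga')
  [22] 4/6 → 1 ('g')
  [23] 6/13 → 1 ('g')
  [24] 13/15 → 1 ('g')
  [25] 15/8 → 2 ('gh')
  [26] 8/27 → 0 ('')
  [27] 27/16 → 2 ('ha')
  [28] 16/9 → 1 ('h')
  [29] 9/22 → 3 ('hga')

[0, 1, 1, 1, 4, 2, 1, 1, 1, 2, 0, 2, 0, 3, 1, 1, 0, 3, 1, 0, 2, 2, 1, 1, 1, 2, 0, 2, 1, 3]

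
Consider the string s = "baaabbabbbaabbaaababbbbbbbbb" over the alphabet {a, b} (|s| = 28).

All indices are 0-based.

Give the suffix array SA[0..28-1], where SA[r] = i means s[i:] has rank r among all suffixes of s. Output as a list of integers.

[14, 1, 15, 10, 2, 16, 11, 3, 6, 18, 27, 13, 0, 9, 5, 17, 26, 12, 8, 4, 25, 7, 24, 23, 22, 21, 20, 19]

sorted suffixes:
  #0 SA[0]=14  'aaababbbbbbbbb'
  #1 SA[1]=1  'aaabbabbbaabbaaababbbbbbbbb'
  #2 SA[2]=15  'aababbbbbbbbb'
  #3 SA[3]=10  'aabbaaababbbbbbbbb'
  #4 SA[4]=2  'aabbabbbaabbaaababbbbbbbbb'
  #5 SA[5]=16  'ababbbbbbbbb'
  #6 SA[6]=11  'abbaaababbbbbbbbb'
  #7 SA[7]=3  'abbabbbaabbaaababbbbbbbbb'
  #8 SA[8]=6  'abbbaabbaaababbbbbbbbb'
  #9 SA[9]=18  'abbbbbbbbb'
  #10 SA[10]=27  'b'
  #11 SA[11]=13  'baaababbbbbbbbb'
  #12 SA[12]=0  'baaabbabbbaabbaaababbbbbbbbb'
  #13 SA[13]=9  'baabbaaababbbbbbbbb'
  #14 SA[14]=5  'babbbaabbaaababbbbbbbbb'
  #15 SA[15]=17  'babbbbbbbbb'
  #16 SA[16]=26  'bb'
  #17 SA[17]=12  'bbaaababbbbbbbbb'
  #18 SA[18]=8  'bbaabbaaababbbbbbbbb'
  #19 SA[19]=4  'bbabbbaabbaaababbbbbbbbb'
  #20 SA[20]=25  'bbb'
  #21 SA[21]=7  'bbbaabbaaababbbbbbbbb'
  #22 SA[22]=24  'bbbb'
  #23 SA[23]=23  'bbbbb'
  #24 SA[24]=22  'bbbbbb'
  #25 SA[25]=21  'bbbbbbb'
  #26 SA[26]=20  'bbbbbbbb'
  #27 SA[27]=19  'bbbbbbbbb'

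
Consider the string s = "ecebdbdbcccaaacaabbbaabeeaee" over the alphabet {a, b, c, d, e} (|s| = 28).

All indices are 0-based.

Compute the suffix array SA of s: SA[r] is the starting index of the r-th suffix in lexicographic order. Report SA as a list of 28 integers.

rank→(start, suffix):
  0 → (11, 'aaacaabbbaabeeaee')
  1 → (15, 'aabbbaabeeaee')
  2 → (20, 'aabeeaee')
  3 → (12, 'aacaabbbaabeeaee')
  4 → (16, 'abbbaabeeaee')
  5 → (21, 'abeeaee')
  6 → (13, 'acaabbbaabeeaee')
  7 → (25, 'aee')
  8 → (19, 'baabeeaee')
  9 → (18, 'bbaabeeaee')
  10 → (17, 'bbbaabeeaee')
  11 → (7, 'bcccaaacaabbbaabeeaee')
  12 → (5, 'bdbcccaaacaabbbaabeeaee')
  13 → (3, 'bdbdbcccaaacaabbbaabeeaee')
  14 → (22, 'beeaee')
  15 → (10, 'caaacaabbbaabeeaee')
  16 → (14, 'caabbbaabeeaee')
  17 → (9, 'ccaaacaabbbaabeeaee')
  18 → (8, 'cccaaacaabbbaabeeaee')
  19 → (1, 'cebdbdbcccaaacaabbbaabeeaee')
  20 → (6, 'dbcccaaacaabbbaabeeaee')
  21 → (4, 'dbdbcccaaacaabbbaabeeaee')
  22 → (27, 'e')
  23 → (24, 'eaee')
  24 → (2, 'ebdbdbcccaaacaabbbaabeeaee')
  25 → (0, 'ecebdbdbcccaaacaabbbaabeeaee')
  26 → (26, 'ee')
  27 → (23, 'eeaee')

[11, 15, 20, 12, 16, 21, 13, 25, 19, 18, 17, 7, 5, 3, 22, 10, 14, 9, 8, 1, 6, 4, 27, 24, 2, 0, 26, 23]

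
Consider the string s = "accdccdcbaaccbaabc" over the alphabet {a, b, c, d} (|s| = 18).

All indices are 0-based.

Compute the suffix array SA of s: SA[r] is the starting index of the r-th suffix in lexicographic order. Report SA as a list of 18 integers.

[14, 9, 15, 10, 0, 13, 8, 16, 17, 12, 7, 11, 4, 1, 5, 2, 6, 3]

rank | idx | suffix
   0 |  14 | aabc
   1 |   9 | aaccbaabc
   2 |  15 | abc
   3 |  10 | accbaabc
   4 |   0 | accdccdcbaaccbaabc
   5 |  13 | baabc
   6 |   8 | baaccbaabc
   7 |  16 | bc
   8 |  17 | c
   9 |  12 | cbaabc
  10 |   7 | cbaaccbaabc
  11 |  11 | ccbaabc
  12 |   4 | ccdcbaaccbaabc
  13 |   1 | ccdccdcbaaccbaabc
  14 |   5 | cdcbaaccbaabc
  15 |   2 | cdccdcbaaccbaabc
  16 |   6 | dcbaaccbaabc
  17 |   3 | dccdcbaaccbaabc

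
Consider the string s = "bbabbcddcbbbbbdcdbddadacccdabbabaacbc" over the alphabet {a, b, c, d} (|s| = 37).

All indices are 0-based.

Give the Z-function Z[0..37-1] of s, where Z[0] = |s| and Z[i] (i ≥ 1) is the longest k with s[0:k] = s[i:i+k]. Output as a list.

Z[0]=37
i=1: i≥r, start 0; Z[1]=1 extend→box=[1,2)
i=2: i≥r, start 0; Z[2]=0
i=3: i≥r, start 0; Z[3]=2 extend→box=[3,5)
i=4: min(r-i=1, Z[1]=1)=1; Z[4]=1
i=5: i≥r, start 0; Z[5]=0
i=6: i≥r, start 0; Z[6]=0
i=7: i≥r, start 0; Z[7]=0
i=8: i≥r, start 0; Z[8]=0
i=9: i≥r, start 0; Z[9]=2 extend→box=[9,11)
i=10: min(r-i=1, Z[1]=1)=1; Z[10]=2 extend→box=[10,12)
i=11: min(r-i=1, Z[1]=1)=1; Z[11]=2 extend→box=[11,13)
i=12: min(r-i=1, Z[1]=1)=1; Z[12]=2 extend→box=[12,14)
i=13: min(r-i=1, Z[1]=1)=1; Z[13]=1
i=14: i≥r, start 0; Z[14]=0
i=15: i≥r, start 0; Z[15]=0
i=16: i≥r, start 0; Z[16]=0
i=17: i≥r, start 0; Z[17]=1 extend→box=[17,18)
i=18: i≥r, start 0; Z[18]=0
i=19: i≥r, start 0; Z[19]=0
i=20: i≥r, start 0; Z[20]=0
i=21: i≥r, start 0; Z[21]=0
i=22: i≥r, start 0; Z[22]=0
i=23: i≥r, start 0; Z[23]=0
i=24: i≥r, start 0; Z[24]=0
i=25: i≥r, start 0; Z[25]=0
i=26: i≥r, start 0; Z[26]=0
i=27: i≥r, start 0; Z[27]=0
i=28: i≥r, start 0; Z[28]=4 extend→box=[28,32)
i=29: min(r-i=3, Z[1]=1)=1; Z[29]=1
i=30: min(r-i=2, Z[2]=0)=0; Z[30]=0
i=31: min(r-i=1, Z[3]=2)=1; Z[31]=1
i=32: i≥r, start 0; Z[32]=0
i=33: i≥r, start 0; Z[33]=0
i=34: i≥r, start 0; Z[34]=0
i=35: i≥r, start 0; Z[35]=1 extend→box=[35,36)
i=36: i≥r, start 0; Z[36]=0

[37, 1, 0, 2, 1, 0, 0, 0, 0, 2, 2, 2, 2, 1, 0, 0, 0, 1, 0, 0, 0, 0, 0, 0, 0, 0, 0, 0, 4, 1, 0, 1, 0, 0, 0, 1, 0]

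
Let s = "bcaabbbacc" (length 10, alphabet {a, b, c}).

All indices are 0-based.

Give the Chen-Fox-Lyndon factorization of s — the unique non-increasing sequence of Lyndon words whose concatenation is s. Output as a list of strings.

["bc", "aabbbacc"]

emit factor 1: 'bc' (i=0, period=2)
emit factor 2: 'aabbbacc' (i=2, period=8)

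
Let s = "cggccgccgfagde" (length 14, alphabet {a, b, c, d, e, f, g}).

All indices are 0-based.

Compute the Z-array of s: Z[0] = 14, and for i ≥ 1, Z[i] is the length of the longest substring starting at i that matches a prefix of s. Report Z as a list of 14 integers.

[14, 0, 0, 1, 2, 0, 1, 2, 0, 0, 0, 0, 0, 0]

Z[0]=14
i=1: fresh scan; Z[1]=0
i=2: fresh scan; Z[2]=0
i=3: fresh scan; Z[3]=1 grow→box=[3,4)
i=4: fresh scan; Z[4]=2 grow→box=[4,6)
i=5: min(r-i=1, Z[1]=0)=0; Z[5]=0
i=6: fresh scan; Z[6]=1 grow→box=[6,7)
i=7: fresh scan; Z[7]=2 grow→box=[7,9)
i=8: min(r-i=1, Z[1]=0)=0; Z[8]=0
i=9: fresh scan; Z[9]=0
i=10: fresh scan; Z[10]=0
i=11: fresh scan; Z[11]=0
i=12: fresh scan; Z[12]=0
i=13: fresh scan; Z[13]=0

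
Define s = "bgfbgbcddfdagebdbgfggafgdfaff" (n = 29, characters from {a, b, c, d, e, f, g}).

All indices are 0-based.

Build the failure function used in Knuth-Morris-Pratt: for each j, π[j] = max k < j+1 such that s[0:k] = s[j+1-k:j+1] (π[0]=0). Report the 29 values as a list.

π[0] = 0
j=1 s[j]='g': π[1]=0 (border '')
j=2 s[j]='f': π[2]=0 (border '')
j=3 s[j]='b': π[3]=1 (border 'b')
j=4 s[j]='g': π[4]=2 (border 'bg')
j=5 s[j]='b': k: 2→0; π[5]=1 (border 'b')
j=6 s[j]='c': k: 1→0; π[6]=0 (border '')
j=7 s[j]='d': π[7]=0 (border '')
j=8 s[j]='d': π[8]=0 (border '')
j=9 s[j]='f': π[9]=0 (border '')
j=10 s[j]='d': π[10]=0 (border '')
j=11 s[j]='a': π[11]=0 (border '')
j=12 s[j]='g': π[12]=0 (border '')
j=13 s[j]='e': π[13]=0 (border '')
j=14 s[j]='b': π[14]=1 (border 'b')
j=15 s[j]='d': k: 1→0; π[15]=0 (border '')
j=16 s[j]='b': π[16]=1 (border 'b')
j=17 s[j]='g': π[17]=2 (border 'bg')
j=18 s[j]='f': π[18]=3 (border 'bgf')
j=19 s[j]='g': k: 3→0; π[19]=0 (border '')
j=20 s[j]='g': π[20]=0 (border '')
j=21 s[j]='a': π[21]=0 (border '')
j=22 s[j]='f': π[22]=0 (border '')
j=23 s[j]='g': π[23]=0 (border '')
j=24 s[j]='d': π[24]=0 (border '')
j=25 s[j]='f': π[25]=0 (border '')
j=26 s[j]='a': π[26]=0 (border '')
j=27 s[j]='f': π[27]=0 (border '')
j=28 s[j]='f': π[28]=0 (border '')

[0, 0, 0, 1, 2, 1, 0, 0, 0, 0, 0, 0, 0, 0, 1, 0, 1, 2, 3, 0, 0, 0, 0, 0, 0, 0, 0, 0, 0]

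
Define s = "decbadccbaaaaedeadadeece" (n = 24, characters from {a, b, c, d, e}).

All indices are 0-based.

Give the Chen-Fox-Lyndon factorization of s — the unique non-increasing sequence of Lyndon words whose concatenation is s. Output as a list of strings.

["de", "c", "b", "adccb", "aaaaedeadadeece"]

emit factor 1: 'de' (i=0, period=2)
emit factor 2: 'c' (i=2, period=1)
emit factor 3: 'b' (i=3, period=1)
emit factor 4: 'adccb' (i=4, period=5)
emit factor 5: 'aaaaedeadadeece' (i=9, period=15)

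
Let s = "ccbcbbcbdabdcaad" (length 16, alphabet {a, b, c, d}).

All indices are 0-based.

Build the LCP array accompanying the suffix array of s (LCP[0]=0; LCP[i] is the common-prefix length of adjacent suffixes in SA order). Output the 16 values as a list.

rank | idx | suffix
   0 |  13 | aad
   1 |   9 | abdcaad
   2 |  14 | ad
   3 |   4 | bbcbdabdcaad
   4 |   2 | bcbbcbdabdcaad
   5 |   5 | bcbdabdcaad
   6 |   7 | bdabdcaad
   7 |  10 | bdcaad
   8 |  12 | caad
   9 |   3 | cbbcbdabdcaad
  10 |   1 | cbcbbcbdabdcaad
  11 |   6 | cbdabdcaad
  12 |   0 | ccbcbbcbdabdcaad
  13 |  15 | d
  14 |   8 | dabdcaad
  15 |  11 | dcaad

SA = [13, 9, 14, 4, 2, 5, 7, 10, 12, 3, 1, 6, 0, 15, 8, 11]
i: (SA[i-1],SA[i]) lcp shared
  1: (13,9) 1 'a'
  2: (9,14) 1 'a'
  3: (14,4) 0 ''
  4: (4,2) 1 'b'
  5: (2,5) 3 'bcb'
  6: (5,7) 1 'b'
  7: (7,10) 2 'bd'
  8: (10,12) 0 ''
  9: (12,3) 1 'c'
  10: (3,1) 2 'cb'
  11: (1,6) 2 'cb'
  12: (6,0) 1 'c'
  13: (0,15) 0 ''
  14: (15,8) 1 'd'
  15: (8,11) 1 'd'

[0, 1, 1, 0, 1, 3, 1, 2, 0, 1, 2, 2, 1, 0, 1, 1]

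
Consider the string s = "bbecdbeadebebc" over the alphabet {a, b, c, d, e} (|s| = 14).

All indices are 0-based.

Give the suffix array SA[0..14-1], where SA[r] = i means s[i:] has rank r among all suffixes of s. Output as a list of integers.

[7, 0, 12, 5, 10, 1, 13, 3, 4, 8, 6, 11, 9, 2]

rank | idx | suffix
   0 |   7 | adebebc
   1 |   0 | bbecdbeadebebc
   2 |  12 | bc
   3 |   5 | beadebebc
   4 |  10 | bebc
   5 |   1 | becdbeadebebc
   6 |  13 | c
   7 |   3 | cdbeadebebc
   8 |   4 | dbeadebebc
   9 |   8 | debebc
  10 |   6 | eadebebc
  11 |  11 | ebc
  12 |   9 | ebebc
  13 |   2 | ecdbeadebebc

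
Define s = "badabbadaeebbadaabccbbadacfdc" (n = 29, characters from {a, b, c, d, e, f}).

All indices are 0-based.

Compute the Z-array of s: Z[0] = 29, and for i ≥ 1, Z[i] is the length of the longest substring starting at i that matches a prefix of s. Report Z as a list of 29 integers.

[29, 0, 0, 0, 1, 4, 0, 0, 0, 0, 0, 1, 4, 0, 0, 0, 0, 1, 0, 0, 1, 4, 0, 0, 0, 0, 0, 0, 0]

Z[0]=29
i=1: fresh scan; Z[1]=0
i=2: fresh scan; Z[2]=0
i=3: fresh scan; Z[3]=0
i=4: fresh scan; Z[4]=1 grow→box=[4,5)
i=5: fresh scan; Z[5]=4 grow→box=[5,9)
i=6: min(r-i=3, Z[1]=0)=0; Z[6]=0
i=7: min(r-i=2, Z[2]=0)=0; Z[7]=0
i=8: min(r-i=1, Z[3]=0)=0; Z[8]=0
i=9: fresh scan; Z[9]=0
i=10: fresh scan; Z[10]=0
i=11: fresh scan; Z[11]=1 grow→box=[11,12)
i=12: fresh scan; Z[12]=4 grow→box=[12,16)
i=13: min(r-i=3, Z[1]=0)=0; Z[13]=0
i=14: min(r-i=2, Z[2]=0)=0; Z[14]=0
i=15: min(r-i=1, Z[3]=0)=0; Z[15]=0
i=16: fresh scan; Z[16]=0
i=17: fresh scan; Z[17]=1 grow→box=[17,18)
i=18: fresh scan; Z[18]=0
i=19: fresh scan; Z[19]=0
i=20: fresh scan; Z[20]=1 grow→box=[20,21)
i=21: fresh scan; Z[21]=4 grow→box=[21,25)
i=22: min(r-i=3, Z[1]=0)=0; Z[22]=0
i=23: min(r-i=2, Z[2]=0)=0; Z[23]=0
i=24: min(r-i=1, Z[3]=0)=0; Z[24]=0
i=25: fresh scan; Z[25]=0
i=26: fresh scan; Z[26]=0
i=27: fresh scan; Z[27]=0
i=28: fresh scan; Z[28]=0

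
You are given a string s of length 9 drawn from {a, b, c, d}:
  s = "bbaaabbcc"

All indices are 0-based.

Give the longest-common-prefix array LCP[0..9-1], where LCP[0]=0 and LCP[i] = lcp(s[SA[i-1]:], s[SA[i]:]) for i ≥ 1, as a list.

sorted suffixes:
  #0 SA[0]=2  'aaabbcc'
  #1 SA[1]=3  'aabbcc'
  #2 SA[2]=4  'abbcc'
  #3 SA[3]=1  'baaabbcc'
  #4 SA[4]=0  'bbaaabbcc'
  #5 SA[5]=5  'bbcc'
  #6 SA[6]=6  'bcc'
  #7 SA[7]=8  'c'
  #8 SA[8]=7  'cc'

SA = [2, 3, 4, 1, 0, 5, 6, 8, 7]
i: (SA[i-1],SA[i]) lcp shared
  1: (2,3) 2 'aa'
  2: (3,4) 1 'a'
  3: (4,1) 0 ''
  4: (1,0) 1 'b'
  5: (0,5) 2 'bb'
  6: (5,6) 1 'b'
  7: (6,8) 0 ''
  8: (8,7) 1 'c'

[0, 2, 1, 0, 1, 2, 1, 0, 1]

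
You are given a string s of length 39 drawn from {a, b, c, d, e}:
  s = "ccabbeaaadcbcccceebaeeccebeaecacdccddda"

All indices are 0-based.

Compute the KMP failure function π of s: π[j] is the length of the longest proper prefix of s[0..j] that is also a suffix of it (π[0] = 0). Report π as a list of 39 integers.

[0, 1, 0, 0, 0, 0, 0, 0, 0, 0, 1, 0, 1, 2, 2, 2, 0, 0, 0, 0, 0, 0, 1, 2, 0, 0, 0, 0, 0, 1, 0, 1, 0, 1, 2, 0, 0, 0, 0]

π[0] = 0
j=1 s[j]='c': π[1]=1 (border 'c')
j=2 s[j]='a': k: 1→0; π[2]=0 (border '')
j=3 s[j]='b': π[3]=0 (border '')
j=4 s[j]='b': π[4]=0 (border '')
j=5 s[j]='e': π[5]=0 (border '')
j=6 s[j]='a': π[6]=0 (border '')
j=7 s[j]='a': π[7]=0 (border '')
j=8 s[j]='a': π[8]=0 (border '')
j=9 s[j]='d': π[9]=0 (border '')
j=10 s[j]='c': π[10]=1 (border 'c')
j=11 s[j]='b': k: 1→0; π[11]=0 (border '')
j=12 s[j]='c': π[12]=1 (border 'c')
j=13 s[j]='c': π[13]=2 (border 'cc')
j=14 s[j]='c': k: 2→1; π[14]=2 (border 'cc')
j=15 s[j]='c': k: 2→1; π[15]=2 (border 'cc')
j=16 s[j]='e': k: 2→1→0; π[16]=0 (border '')
j=17 s[j]='e': π[17]=0 (border '')
j=18 s[j]='b': π[18]=0 (border '')
j=19 s[j]='a': π[19]=0 (border '')
j=20 s[j]='e': π[20]=0 (border '')
j=21 s[j]='e': π[21]=0 (border '')
j=22 s[j]='c': π[22]=1 (border 'c')
j=23 s[j]='c': π[23]=2 (border 'cc')
j=24 s[j]='e': k: 2→1→0; π[24]=0 (border '')
j=25 s[j]='b': π[25]=0 (border '')
j=26 s[j]='e': π[26]=0 (border '')
j=27 s[j]='a': π[27]=0 (border '')
j=28 s[j]='e': π[28]=0 (border '')
j=29 s[j]='c': π[29]=1 (border 'c')
j=30 s[j]='a': k: 1→0; π[30]=0 (border '')
j=31 s[j]='c': π[31]=1 (border 'c')
j=32 s[j]='d': k: 1→0; π[32]=0 (border '')
j=33 s[j]='c': π[33]=1 (border 'c')
j=34 s[j]='c': π[34]=2 (border 'cc')
j=35 s[j]='d': k: 2→1→0; π[35]=0 (border '')
j=36 s[j]='d': π[36]=0 (border '')
j=37 s[j]='d': π[37]=0 (border '')
j=38 s[j]='a': π[38]=0 (border '')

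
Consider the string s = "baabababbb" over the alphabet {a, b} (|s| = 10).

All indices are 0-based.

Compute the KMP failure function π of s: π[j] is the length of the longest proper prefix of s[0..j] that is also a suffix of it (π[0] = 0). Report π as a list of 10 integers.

π[0] = 0
j=1 s[j]='a': π[1]=0 (border '')
j=2 s[j]='a': π[2]=0 (border '')
j=3 s[j]='b': π[3]=1 (border 'b')
j=4 s[j]='a': π[4]=2 (border 'ba')
j=5 s[j]='b': k: 2→0; π[5]=1 (border 'b')
j=6 s[j]='a': π[6]=2 (border 'ba')
j=7 s[j]='b': k: 2→0; π[7]=1 (border 'b')
j=8 s[j]='b': k: 1→0; π[8]=1 (border 'b')
j=9 s[j]='b': k: 1→0; π[9]=1 (border 'b')

[0, 0, 0, 1, 2, 1, 2, 1, 1, 1]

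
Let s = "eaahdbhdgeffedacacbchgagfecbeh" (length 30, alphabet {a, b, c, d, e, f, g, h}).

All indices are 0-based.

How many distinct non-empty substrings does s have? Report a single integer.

rank | idx | suffix
   0 |   1 | aahdbhdgeffedacacbchgagfecbeh
   1 |  14 | acacbchgagfecbeh
   2 |  16 | acbchgagfecbeh
   3 |  22 | agfecbeh
   4 |   2 | ahdbhdgeffedacacbchgagfecbeh
   5 |  18 | bchgagfecbeh
   6 |  27 | beh
   7 |   5 | bhdgeffedacacbchgagfecbeh
   8 |  15 | cacbchgagfecbeh
   9 |  17 | cbchgagfecbeh
  10 |  26 | cbeh
  11 |  19 | chgagfecbeh
  12 |  13 | dacacbchgagfecbeh
  13 |   4 | dbhdgeffedacacbchgagfecbeh
  14 |   7 | dgeffedacacbchgagfecbeh
  15 |   0 | eaahdbhdgeffedacacbchgagfecbeh
  16 |  25 | ecbeh
  17 |  12 | edacacbchgagfecbeh
  18 |   9 | effedacacbchgagfecbeh
  19 |  28 | eh
  20 |  24 | fecbeh
  21 |  11 | fedacacbchgagfecbeh
  22 |  10 | ffedacacbchgagfecbeh
  23 |  21 | gagfecbeh
  24 |   8 | geffedacacbchgagfecbeh
  25 |  23 | gfecbeh
  26 |  29 | h
  27 |   3 | hdbhdgeffedacacbchgagfecbeh
  28 |   6 | hdgeffedacacbchgagfecbeh
  29 |  20 | hgagfecbeh

SA = [1, 14, 16, 22, 2, 18, 27, 5, 15, 17, 26, 19, 13, 4, 7, 0, 25, 12, 9, 28, 24, 11, 10, 21, 8, 23, 29, 3, 6, 20]
[i] adj suffixes → lcp
  [1] 1/14 → 1 ('a')
  [2] 14/16 → 2 ('ac')
  [3] 16/22 → 1 ('a')
  [4] 22/2 → 1 ('a')
  [5] 2/18 → 0 ('')
  [6] 18/27 → 1 ('b')
  [7] 27/5 → 1 ('b')
  [8] 5/15 → 0 ('')
  [9] 15/17 → 1 ('c')
  [10] 17/26 → 2 ('cb')
  [11] 26/19 → 1 ('c')
  [12] 19/13 → 0 ('')
  [13] 13/4 → 1 ('d')
  [14] 4/7 → 1 ('d')
  [15] 7/0 → 0 ('')
  [16] 0/25 → 1 ('e')
  [17] 25/12 → 1 ('e')
  [18] 12/9 → 1 ('e')
  [19] 9/28 → 1 ('e')
  [20] 28/24 → 0 ('')
  [21] 24/11 → 2 ('fe')
  [22] 11/10 → 1 ('f')
  [23] 10/21 → 0 ('')
  [24] 21/8 → 1 ('g')
  [25] 8/23 → 1 ('g')
  [26] 23/29 → 0 ('')
  [27] 29/3 → 1 ('h')
  [28] 3/6 → 2 ('hd')
  [29] 6/20 → 1 ('h')

n(n+1)/2 = 30·31/2 = 465
Σ LCP = 0 + 1 + 2 + 1 + 1 + 0 + 1 + 1 + 0 + 1 + 2 + 1 + 0 + 1 + 1 + 0 + 1 + 1 + 1 + 1 + 0 + 2 + 1 + 0 + 1 + 1 + 0 + 1 + 2 + 1 = 26
distinct = 465 − 26 = 439

439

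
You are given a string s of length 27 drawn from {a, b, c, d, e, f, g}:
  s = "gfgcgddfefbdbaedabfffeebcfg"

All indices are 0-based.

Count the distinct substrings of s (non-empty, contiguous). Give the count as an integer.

355

rank | idx | suffix
   0 |  16 | abfffeebcfg
   1 |  13 | aedabfffeebcfg
   2 |  12 | baedabfffeebcfg
   3 |  23 | bcfg
   4 |  10 | bdbaedabfffeebcfg
   5 |  17 | bfffeebcfg
   6 |  24 | cfg
   7 |   3 | cgddfefbdbaedabfffeebcfg
   8 |  15 | dabfffeebcfg
   9 |  11 | dbaedabfffeebcfg
  10 |   5 | ddfefbdbaedabfffeebcfg
  11 |   6 | dfefbdbaedabfffeebcfg
  12 |  22 | ebcfg
  13 |  14 | edabfffeebcfg
  14 |  21 | eebcfg
  15 |   8 | efbdbaedabfffeebcfg
  16 |   9 | fbdbaedabfffeebcfg
  17 |  20 | feebcfg
  18 |   7 | fefbdbaedabfffeebcfg
  19 |  19 | ffeebcfg
  20 |  18 | fffeebcfg
  21 |  25 | fg
  22 |   1 | fgcgddfefbdbaedabfffeebcfg
  23 |  26 | g
  24 |   2 | gcgddfefbdbaedabfffeebcfg
  25 |   4 | gddfefbdbaedabfffeebcfg
  26 |   0 | gfgcgddfefbdbaedabfffeebcfg

SA = [16, 13, 12, 23, 10, 17, 24, 3, 15, 11, 5, 6, 22, 14, 21, 8, 9, 20, 7, 19, 18, 25, 1, 26, 2, 4, 0]
rank  pair      lcp
   1  s[16:],s[13:]  1  'a'
   2  s[13:],s[12:]  0  ''
   3  s[12:],s[23:]  1  'b'
   4  s[23:],s[10:]  1  'b'
   5  s[10:],s[17:]  1  'b'
   6  s[17:],s[24:]  0  ''
   7  s[24:],s[3:]  1  'c'
   8  s[3:],s[15:]  0  ''
   9  s[15:],s[11:]  1  'd'
  10  s[11:],s[5:]  1  'd'
  11  s[5:],s[6:]  1  'd'
  12  s[6:],s[22:]  0  ''
  13  s[22:],s[14:]  1  'e'
  14  s[14:],s[21:]  1  'e'
  15  s[21:],s[8:]  1  'e'
  16  s[8:],s[9:]  0  ''
  17  s[9:],s[20:]  1  'f'
  18  s[20:],s[7:]  2  'fe'
  19  s[7:],s[19:]  1  'f'
  20  s[19:],s[18:]  2  'ff'
  21  s[18:],s[25:]  1  'f'
  22  s[25:],s[1:]  2  'fg'
  23  s[1:],s[26:]  0  ''
  24  s[26:],s[2:]  1  'g'
  25  s[2:],s[4:]  1  'g'
  26  s[4:],s[0:]  1  'g'

n(n+1)/2 = 27·28/2 = 378
Σ LCP = 0 + 1 + 0 + 1 + 1 + 1 + 0 + 1 + 0 + 1 + 1 + 1 + 0 + 1 + 1 + 1 + 0 + 1 + 2 + 1 + 2 + 1 + 2 + 0 + 1 + 1 + 1 = 23
distinct = 378 − 23 = 355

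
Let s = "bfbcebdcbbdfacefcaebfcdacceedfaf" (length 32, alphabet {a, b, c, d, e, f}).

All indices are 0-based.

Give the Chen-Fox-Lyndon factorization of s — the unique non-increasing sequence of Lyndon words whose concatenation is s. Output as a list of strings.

["bf", "bcebdc", "bbdf", "acefcaebfcd", "acceedfaf"]

emit factor 1: 'bf' (i=0, period=2)
emit factor 2: 'bcebdc' (i=2, period=6)
emit factor 3: 'bbdf' (i=8, period=4)
emit factor 4: 'acefcaebfcd' (i=12, period=11)
emit factor 5: 'acceedfaf' (i=23, period=9)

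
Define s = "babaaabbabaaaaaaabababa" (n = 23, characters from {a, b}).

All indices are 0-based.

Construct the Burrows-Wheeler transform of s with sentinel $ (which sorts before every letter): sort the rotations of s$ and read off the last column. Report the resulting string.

rank  rotation                  last
    0  $babaaabbabaaaaaaabababa  a
    1  a$babaaabbabaaaaaaababab  b
    2  aaaaaaabababa$babaaabbab  b
    3  aaaaaabababa$babaaabbaba  a
    4  aaaaabababa$babaaabbabaa  a
    5  aaaabababa$babaaabbabaaa  a
    6  aaabababa$babaaabbabaaaa  a
    7  aaabbabaaaaaaabababa$bab  b
    8  aabababa$babaaabbabaaaaa  a
    9  aabbabaaaaaaabababa$baba  a
   10  aba$babaaabbabaaaaaaabab  b
   11  abaaaaaaabababa$babaaabb  b
   12  abaaabbabaaaaaaabababa$b  b
   13  ababa$babaaabbabaaaaaaab  b
   14  abababa$babaaabbabaaaaaa  a
   15  abbabaaaaaaabababa$babaa  a
   16  ba$babaaabbabaaaaaaababa  a
   17  baaaaaaabababa$babaaabba  a
   18  baaabbabaaaaaaabababa$ba  a
   19  baba$babaaabbabaaaaaaaba  a
   20  babaaaaaaabababa$babaaab  b
   21  babaaabbabaaaaaaabababa$  $
   22  bababa$babaaabbabaaaaaaa  a
   23  bbabaaaaaaabababa$babaaa  a

abbaaaabaabbbbaaaaaab$aa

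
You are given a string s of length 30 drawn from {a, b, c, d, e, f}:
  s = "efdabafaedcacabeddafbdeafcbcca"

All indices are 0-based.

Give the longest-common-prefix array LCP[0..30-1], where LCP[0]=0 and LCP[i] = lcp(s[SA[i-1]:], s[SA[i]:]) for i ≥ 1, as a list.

rank | idx | suffix
   0 |  29 | a
   1 |   3 | abafaedcacabeddafbdeafcbcca
   2 |  13 | abeddafbdeafcbcca
   3 |  11 | acabeddafbdeafcbcca
   4 |   7 | aedcacabeddafbdeafcbcca
   5 |   5 | afaedcacabeddafbdeafcbcca
   6 |  18 | afbdeafcbcca
   7 |  23 | afcbcca
   8 |   4 | bafaedcacabeddafbdeafcbcca
   9 |  26 | bcca
  10 |  20 | bdeafcbcca
  11 |  14 | beddafbdeafcbcca
  12 |  28 | ca
  13 |  12 | cabeddafbdeafcbcca
  14 |  10 | cacabeddafbdeafcbcca
  15 |  25 | cbcca
  16 |  27 | cca
  17 |   2 | dabafaedcacabeddafbdeafcbcca
  18 |  17 | dafbdeafcbcca
  19 |   9 | dcacabeddafbdeafcbcca
  20 |  16 | ddafbdeafcbcca
  21 |  21 | deafcbcca
  22 |  22 | eafcbcca
  23 |   8 | edcacabeddafbdeafcbcca
  24 |  15 | eddafbdeafcbcca
  25 |   0 | efdabafaedcacabeddafbdeafcbcca
  26 |   6 | faedcacabeddafbdeafcbcca
  27 |  19 | fbdeafcbcca
  28 |  24 | fcbcca
  29 |   1 | fdabafaedcacabeddafbdeafcbcca

SA = [29, 3, 13, 11, 7, 5, 18, 23, 4, 26, 20, 14, 28, 12, 10, 25, 27, 2, 17, 9, 16, 21, 22, 8, 15, 0, 6, 19, 24, 1]
rank  pair      lcp
   1  s[29:],s[3:]  1  'a'
   2  s[3:],s[13:]  2  'ab'
   3  s[13:],s[11:]  1  'a'
   4  s[11:],s[7:]  1  'a'
   5  s[7:],s[5:]  1  'a'
   6  s[5:],s[18:]  2  'af'
   7  s[18:],s[23:]  2  'af'
   8  s[23:],s[4:]  0  ''
   9  s[4:],s[26:]  1  'b'
  10  s[26:],s[20:]  1  'b'
  11  s[20:],s[14:]  1  'b'
  12  s[14:],s[28:]  0  ''
  13  s[28:],s[12:]  2  'ca'
  14  s[12:],s[10:]  2  'ca'
  15  s[10:],s[25:]  1  'c'
  16  s[25:],s[27:]  1  'c'
  17  s[27:],s[2:]  0  ''
  18  s[2:],s[17:]  2  'da'
  19  s[17:],s[9:]  1  'd'
  20  s[9:],s[16:]  1  'd'
  21  s[16:],s[21:]  1  'd'
  22  s[21:],s[22:]  0  ''
  23  s[22:],s[8:]  1  'e'
  24  s[8:],s[15:]  2  'ed'
  25  s[15:],s[0:]  1  'e'
  26  s[0:],s[6:]  0  ''
  27  s[6:],s[19:]  1  'f'
  28  s[19:],s[24:]  1  'f'
  29  s[24:],s[1:]  1  'f'

[0, 1, 2, 1, 1, 1, 2, 2, 0, 1, 1, 1, 0, 2, 2, 1, 1, 0, 2, 1, 1, 1, 0, 1, 2, 1, 0, 1, 1, 1]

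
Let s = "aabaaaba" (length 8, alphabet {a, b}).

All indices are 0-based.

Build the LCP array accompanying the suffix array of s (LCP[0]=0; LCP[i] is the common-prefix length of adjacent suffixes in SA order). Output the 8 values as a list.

rank→(start, suffix):
  0 → (7, 'a')
  1 → (3, 'aaaba')
  2 → (4, 'aaba')
  3 → (0, 'aabaaaba')
  4 → (5, 'aba')
  5 → (1, 'abaaaba')
  6 → (6, 'ba')
  7 → (2, 'baaaba')

SA = [7, 3, 4, 0, 5, 1, 6, 2]
rank  pair      lcp
   1  s[7:],s[3:]  1  'a'
   2  s[3:],s[4:]  2  'aa'
   3  s[4:],s[0:]  4  'aaba'
   4  s[0:],s[5:]  1  'a'
   5  s[5:],s[1:]  3  'aba'
   6  s[1:],s[6:]  0  ''
   7  s[6:],s[2:]  2  'ba'

[0, 1, 2, 4, 1, 3, 0, 2]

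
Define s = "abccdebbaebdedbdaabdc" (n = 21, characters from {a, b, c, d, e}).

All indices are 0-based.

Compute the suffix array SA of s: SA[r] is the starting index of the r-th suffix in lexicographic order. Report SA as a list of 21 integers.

[16, 0, 17, 8, 7, 6, 1, 14, 18, 10, 20, 2, 3, 15, 13, 19, 4, 11, 5, 9, 12]

sorted suffixes:
  #0 SA[0]=16  'aabdc'
  #1 SA[1]=0  'abccdebbaebdedbdaabdc'
  #2 SA[2]=17  'abdc'
  #3 SA[3]=8  'aebdedbdaabdc'
  #4 SA[4]=7  'baebdedbdaabdc'
  #5 SA[5]=6  'bbaebdedbdaabdc'
  #6 SA[6]=1  'bccdebbaebdedbdaabdc'
  #7 SA[7]=14  'bdaabdc'
  #8 SA[8]=18  'bdc'
  #9 SA[9]=10  'bdedbdaabdc'
  #10 SA[10]=20  'c'
  #11 SA[11]=2  'ccdebbaebdedbdaabdc'
  #12 SA[12]=3  'cdebbaebdedbdaabdc'
  #13 SA[13]=15  'daabdc'
  #14 SA[14]=13  'dbdaabdc'
  #15 SA[15]=19  'dc'
  #16 SA[16]=4  'debbaebdedbdaabdc'
  #17 SA[17]=11  'dedbdaabdc'
  #18 SA[18]=5  'ebbaebdedbdaabdc'
  #19 SA[19]=9  'ebdedbdaabdc'
  #20 SA[20]=12  'edbdaabdc'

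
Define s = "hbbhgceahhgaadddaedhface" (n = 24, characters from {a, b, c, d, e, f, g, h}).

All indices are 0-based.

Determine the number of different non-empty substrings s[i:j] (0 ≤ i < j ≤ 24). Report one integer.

sorted suffixes:
  #0 SA[0]=11  'aadddaedhface'
  #1 SA[1]=21  'ace'
  #2 SA[2]=12  'adddaedhface'
  #3 SA[3]=16  'aedhface'
  #4 SA[4]=7  'ahhgaadddaedhface'
  #5 SA[5]=1  'bbhgceahhgaadddaedhface'
  #6 SA[6]=2  'bhgceahhgaadddaedhface'
  #7 SA[7]=22  'ce'
  #8 SA[8]=5  'ceahhgaadddaedhface'
  #9 SA[9]=15  'daedhface'
  #10 SA[10]=14  'ddaedhface'
  #11 SA[11]=13  'dddaedhface'
  #12 SA[12]=18  'dhface'
  #13 SA[13]=23  'e'
  #14 SA[14]=6  'eahhgaadddaedhface'
  #15 SA[15]=17  'edhface'
  #16 SA[16]=20  'face'
  #17 SA[17]=10  'gaadddaedhface'
  #18 SA[18]=4  'gceahhgaadddaedhface'
  #19 SA[19]=0  'hbbhgceahhgaadddaedhface'
  #20 SA[20]=19  'hface'
  #21 SA[21]=9  'hgaadddaedhface'
  #22 SA[22]=3  'hgceahhgaadddaedhface'
  #23 SA[23]=8  'hhgaadddaedhface'

SA = [11, 21, 12, 16, 7, 1, 2, 22, 5, 15, 14, 13, 18, 23, 6, 17, 20, 10, 4, 0, 19, 9, 3, 8]
[i] adj suffixes → lcp
  [1] 11/21 → 1 ('a')
  [2] 21/12 → 1 ('a')
  [3] 12/16 → 1 ('a')
  [4] 16/7 → 1 ('a')
  [5] 7/1 → 0 ('')
  [6] 1/2 → 1 ('b')
  [7] 2/22 → 0 ('')
  [8] 22/5 → 2 ('ce')
  [9] 5/15 → 0 ('')
  [10] 15/14 → 1 ('d')
  [11] 14/13 → 2 ('dd')
  [12] 13/18 → 1 ('d')
  [13] 18/23 → 0 ('')
  [14] 23/6 → 1 ('e')
  [15] 6/17 → 1 ('e')
  [16] 17/20 → 0 ('')
  [17] 20/10 → 0 ('')
  [18] 10/4 → 1 ('g')
  [19] 4/0 → 0 ('')
  [20] 0/19 → 1 ('h')
  [21] 19/9 → 1 ('h')
  [22] 9/3 → 2 ('hg')
  [23] 3/8 → 1 ('h')

n(n+1)/2 = 24·25/2 = 300
Σ LCP = 0 + 1 + 1 + 1 + 1 + 0 + 1 + 0 + 2 + 0 + 1 + 2 + 1 + 0 + 1 + 1 + 0 + 0 + 1 + 0 + 1 + 1 + 2 + 1 = 19
distinct = 300 − 19 = 281

281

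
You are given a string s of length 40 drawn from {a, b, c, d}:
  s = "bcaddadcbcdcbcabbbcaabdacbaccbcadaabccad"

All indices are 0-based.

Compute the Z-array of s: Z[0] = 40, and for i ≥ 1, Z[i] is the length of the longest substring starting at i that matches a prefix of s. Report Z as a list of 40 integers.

[40, 0, 0, 0, 0, 0, 0, 0, 2, 0, 0, 0, 3, 0, 0, 1, 1, 3, 0, 0, 0, 1, 0, 0, 0, 1, 0, 0, 0, 4, 0, 0, 0, 0, 0, 2, 0, 0, 0, 0]

Z[0]=40
i=1: outside box; Z[1]=0
i=2: outside box; Z[2]=0
i=3: outside box; Z[3]=0
i=4: outside box; Z[4]=0
i=5: outside box; Z[5]=0
i=6: outside box; Z[6]=0
i=7: outside box; Z[7]=0
i=8: outside box; Z[8]=2 extend→box=[8,10)
i=9: min(r-i=1, Z[1]=0)=0; Z[9]=0
i=10: outside box; Z[10]=0
i=11: outside box; Z[11]=0
i=12: outside box; Z[12]=3 extend→box=[12,15)
i=13: min(r-i=2, Z[1]=0)=0; Z[13]=0
i=14: min(r-i=1, Z[2]=0)=0; Z[14]=0
i=15: outside box; Z[15]=1 extend→box=[15,16)
i=16: outside box; Z[16]=1 extend→box=[16,17)
i=17: outside box; Z[17]=3 extend→box=[17,20)
i=18: min(r-i=2, Z[1]=0)=0; Z[18]=0
i=19: min(r-i=1, Z[2]=0)=0; Z[19]=0
i=20: outside box; Z[20]=0
i=21: outside box; Z[21]=1 extend→box=[21,22)
i=22: outside box; Z[22]=0
i=23: outside box; Z[23]=0
i=24: outside box; Z[24]=0
i=25: outside box; Z[25]=1 extend→box=[25,26)
i=26: outside box; Z[26]=0
i=27: outside box; Z[27]=0
i=28: outside box; Z[28]=0
i=29: outside box; Z[29]=4 extend→box=[29,33)
i=30: min(r-i=3, Z[1]=0)=0; Z[30]=0
i=31: min(r-i=2, Z[2]=0)=0; Z[31]=0
i=32: min(r-i=1, Z[3]=0)=0; Z[32]=0
i=33: outside box; Z[33]=0
i=34: outside box; Z[34]=0
i=35: outside box; Z[35]=2 extend→box=[35,37)
i=36: min(r-i=1, Z[1]=0)=0; Z[36]=0
i=37: outside box; Z[37]=0
i=38: outside box; Z[38]=0
i=39: outside box; Z[39]=0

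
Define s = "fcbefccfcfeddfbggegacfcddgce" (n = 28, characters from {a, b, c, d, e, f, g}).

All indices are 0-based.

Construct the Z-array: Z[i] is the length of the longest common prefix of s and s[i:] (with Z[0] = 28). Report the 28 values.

Z[0]=28
i=1: i≥r, start 0; Z[1]=0
i=2: i≥r, start 0; Z[2]=0
i=3: i≥r, start 0; Z[3]=0
i=4: i≥r, start 0; Z[4]=2 grow→box=[4,6)
i=5: min(r-i=1, Z[1]=0)=0; Z[5]=0
i=6: i≥r, start 0; Z[6]=0
i=7: i≥r, start 0; Z[7]=2 grow→box=[7,9)
i=8: min(r-i=1, Z[1]=0)=0; Z[8]=0
i=9: i≥r, start 0; Z[9]=1 grow→box=[9,10)
i=10: i≥r, start 0; Z[10]=0
i=11: i≥r, start 0; Z[11]=0
i=12: i≥r, start 0; Z[12]=0
i=13: i≥r, start 0; Z[13]=1 grow→box=[13,14)
i=14: i≥r, start 0; Z[14]=0
i=15: i≥r, start 0; Z[15]=0
i=16: i≥r, start 0; Z[16]=0
i=17: i≥r, start 0; Z[17]=0
i=18: i≥r, start 0; Z[18]=0
i=19: i≥r, start 0; Z[19]=0
i=20: i≥r, start 0; Z[20]=0
i=21: i≥r, start 0; Z[21]=2 grow→box=[21,23)
i=22: min(r-i=1, Z[1]=0)=0; Z[22]=0
i=23: i≥r, start 0; Z[23]=0
i=24: i≥r, start 0; Z[24]=0
i=25: i≥r, start 0; Z[25]=0
i=26: i≥r, start 0; Z[26]=0
i=27: i≥r, start 0; Z[27]=0

[28, 0, 0, 0, 2, 0, 0, 2, 0, 1, 0, 0, 0, 1, 0, 0, 0, 0, 0, 0, 0, 2, 0, 0, 0, 0, 0, 0]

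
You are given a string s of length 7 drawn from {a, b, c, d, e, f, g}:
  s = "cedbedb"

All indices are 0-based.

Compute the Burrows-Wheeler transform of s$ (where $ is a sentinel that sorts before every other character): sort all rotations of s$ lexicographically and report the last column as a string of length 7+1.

rank  rotation  last
    0  $cedbedb  b
    1  b$cedbed  d
    2  bedb$ced  d
    3  cedbedb$  $
    4  db$cedbe  e
    5  dbedb$ce  e
    6  edb$cedb  b
    7  edbedb$c  c

bdd$eebc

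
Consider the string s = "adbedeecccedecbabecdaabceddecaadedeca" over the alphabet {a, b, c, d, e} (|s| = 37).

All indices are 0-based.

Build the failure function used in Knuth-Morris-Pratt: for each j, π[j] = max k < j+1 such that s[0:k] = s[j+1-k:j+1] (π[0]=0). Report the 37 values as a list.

[0, 0, 0, 0, 0, 0, 0, 0, 0, 0, 0, 0, 0, 0, 0, 1, 0, 0, 0, 0, 1, 1, 0, 0, 0, 0, 0, 0, 0, 1, 1, 2, 0, 0, 0, 0, 1]

π[0] = 0
j=1 s[j]='d': π[1]=0 (border '')
j=2 s[j]='b': π[2]=0 (border '')
j=3 s[j]='e': π[3]=0 (border '')
j=4 s[j]='d': π[4]=0 (border '')
j=5 s[j]='e': π[5]=0 (border '')
j=6 s[j]='e': π[6]=0 (border '')
j=7 s[j]='c': π[7]=0 (border '')
j=8 s[j]='c': π[8]=0 (border '')
j=9 s[j]='c': π[9]=0 (border '')
j=10 s[j]='e': π[10]=0 (border '')
j=11 s[j]='d': π[11]=0 (border '')
j=12 s[j]='e': π[12]=0 (border '')
j=13 s[j]='c': π[13]=0 (border '')
j=14 s[j]='b': π[14]=0 (border '')
j=15 s[j]='a': π[15]=1 (border 'a')
j=16 s[j]='b': k: 1→0; π[16]=0 (border '')
j=17 s[j]='e': π[17]=0 (border '')
j=18 s[j]='c': π[18]=0 (border '')
j=19 s[j]='d': π[19]=0 (border '')
j=20 s[j]='a': π[20]=1 (border 'a')
j=21 s[j]='a': k: 1→0; π[21]=1 (border 'a')
j=22 s[j]='b': k: 1→0; π[22]=0 (border '')
j=23 s[j]='c': π[23]=0 (border '')
j=24 s[j]='e': π[24]=0 (border '')
j=25 s[j]='d': π[25]=0 (border '')
j=26 s[j]='d': π[26]=0 (border '')
j=27 s[j]='e': π[27]=0 (border '')
j=28 s[j]='c': π[28]=0 (border '')
j=29 s[j]='a': π[29]=1 (border 'a')
j=30 s[j]='a': k: 1→0; π[30]=1 (border 'a')
j=31 s[j]='d': π[31]=2 (border 'ad')
j=32 s[j]='e': k: 2→0; π[32]=0 (border '')
j=33 s[j]='d': π[33]=0 (border '')
j=34 s[j]='e': π[34]=0 (border '')
j=35 s[j]='c': π[35]=0 (border '')
j=36 s[j]='a': π[36]=1 (border 'a')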